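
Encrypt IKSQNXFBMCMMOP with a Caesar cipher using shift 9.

I(8): 8+9=17 → R
K(10): 10+9=19 → T
S(18): 18+9=27≡1 → B
Q(16): 16+9=25 → Z
N(13): 13+9=22 → W
X(23): 23+9=32≡6 → G
F(5): 5+9=14 → O
B(1): 1+9=10 → K
M(12): 12+9=21 → V
C(2): 2+9=11 → L
M(12): 12+9=21 → V
M(12): 12+9=21 → V
O(14): 14+9=23 → X
P(15): 15+9=24 → Y

RTBZWGOKVLVVXY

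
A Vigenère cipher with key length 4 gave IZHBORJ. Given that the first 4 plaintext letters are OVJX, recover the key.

UEYE

Subtract each crib letter from the matching ciphertext letter (mod 26):
I(8)−O(14)=-6≡20 → U
Z(25)−V(21)=4 → E
H(7)−J(9)=-2≡24 → Y
B(1)−X(23)=-22≡4 → E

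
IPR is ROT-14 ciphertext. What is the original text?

I(8): 8−14=-6≡20 → U
P(15): 15−14=1 → B
R(17): 17−14=3 → D

UBD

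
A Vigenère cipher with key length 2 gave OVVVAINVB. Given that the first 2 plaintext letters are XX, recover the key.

Subtract each crib letter from the matching ciphertext letter (mod 26):
O(14)−X(23)=-9≡17 → R
V(21)−X(23)=-2≡24 → Y

RY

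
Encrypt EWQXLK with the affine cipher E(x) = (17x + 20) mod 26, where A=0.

KEGVZI

E(4): 17·4+20=88≡10 → K
W(22): 17·22+20=394≡4 → E
Q(16): 17·16+20=292≡6 → G
X(23): 17·23+20=411≡21 → V
L(11): 17·11+20=207≡25 → Z
K(10): 17·10+20=190≡8 → I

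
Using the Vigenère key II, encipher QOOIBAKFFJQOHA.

YWWQJISNNRYWPI

Repeat the key across the message: IIIIIIIIIIIIII
Q(16)+I(8): 24 → Y
O(14)+I(8): 22 → W
O(14)+I(8): 22 → W
I(8)+I(8): 16 → Q
B(1)+I(8): 9 → J
A(0)+I(8): 8 → I
K(10)+I(8): 18 → S
F(5)+I(8): 13 → N
F(5)+I(8): 13 → N
J(9)+I(8): 17 → R
Q(16)+I(8): 24 → Y
O(14)+I(8): 22 → W
H(7)+I(8): 15 → P
A(0)+I(8): 8 → I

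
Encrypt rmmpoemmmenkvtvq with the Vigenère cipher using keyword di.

uupxrmpupmqsybyy

Repeat the key across the message: didididididididi
r(17)+d(3): 20 → u
m(12)+i(8): 20 → u
m(12)+d(3): 15 → p
p(15)+i(8): 23 → x
o(14)+d(3): 17 → r
e(4)+i(8): 12 → m
m(12)+d(3): 15 → p
m(12)+i(8): 20 → u
m(12)+d(3): 15 → p
e(4)+i(8): 12 → m
n(13)+d(3): 16 → q
k(10)+i(8): 18 → s
v(21)+d(3): 24 → y
t(19)+i(8): 27≡1 → b
v(21)+d(3): 24 → y
q(16)+i(8): 24 → y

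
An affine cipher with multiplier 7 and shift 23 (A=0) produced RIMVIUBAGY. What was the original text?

The inverse of 7 mod 26 is 15, since 7·15=105≡1. Apply D(y)=15·(y−23) mod 26:
R(17): 15·(17−23)=-90≡14 → O
I(8): 15·(8−23)=-225≡9 → J
M(12): 15·(12−23)=-165≡17 → R
V(21): 15·(21−23)=-30≡22 → W
I(8): 15·(8−23)=-225≡9 → J
U(20): 15·(20−23)=-45≡7 → H
B(1): 15·(1−23)=-330≡8 → I
A(0): 15·(0−23)=-345≡19 → T
G(6): 15·(6−23)=-255≡5 → F
Y(24): 15·(24−23)=15 → P

OJRWJHITFP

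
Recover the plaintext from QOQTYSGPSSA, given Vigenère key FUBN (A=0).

LUPGTYFCNYZ

Repeat the key across the ciphertext: FUBNFUBNFUB
Q(16)−F(5): 11 → L
O(14)−U(20): -6≡20 → U
Q(16)−B(1): 15 → P
T(19)−N(13): 6 → G
Y(24)−F(5): 19 → T
S(18)−U(20): -2≡24 → Y
G(6)−B(1): 5 → F
P(15)−N(13): 2 → C
S(18)−F(5): 13 → N
S(18)−U(20): -2≡24 → Y
A(0)−B(1): -1≡25 → Z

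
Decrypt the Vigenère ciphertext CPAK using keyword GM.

WDUY

Repeat the key across the ciphertext: GMGM
C(2)−G(6): -4≡22 → W
P(15)−M(12): 3 → D
A(0)−G(6): -6≡20 → U
K(10)−M(12): -2≡24 → Y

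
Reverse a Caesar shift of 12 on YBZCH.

Y(24): 24−12=12 → M
B(1): 1−12=-11≡15 → P
Z(25): 25−12=13 → N
C(2): 2−12=-10≡16 → Q
H(7): 7−12=-5≡21 → V

MPNQV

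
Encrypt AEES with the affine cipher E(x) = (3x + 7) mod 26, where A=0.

HTTJ

A(0): 3·0+7=7 → H
E(4): 3·4+7=19 → T
E(4): 3·4+7=19 → T
S(18): 3·18+7=61≡9 → J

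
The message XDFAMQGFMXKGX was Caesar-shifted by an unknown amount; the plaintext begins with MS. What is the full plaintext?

From the crib: X(23)−M(12)=11, so the shift is 11.
Subtract 11 from each ciphertext letter:
X(23): 23−11=12 → M
D(3): 3−11=-8≡18 → S
F(5): 5−11=-6≡20 → U
A(0): 0−11=-11≡15 → P
M(12): 12−11=1 → B
Q(16): 16−11=5 → F
G(6): 6−11=-5≡21 → V
F(5): 5−11=-6≡20 → U
M(12): 12−11=1 → B
X(23): 23−11=12 → M
K(10): 10−11=-1≡25 → Z
G(6): 6−11=-5≡21 → V
X(23): 23−11=12 → M

MSUPBFVUBMZVM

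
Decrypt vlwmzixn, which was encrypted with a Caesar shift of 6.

pfqgtcrh

v(21): 21−6=15 → p
l(11): 11−6=5 → f
w(22): 22−6=16 → q
m(12): 12−6=6 → g
z(25): 25−6=19 → t
i(8): 8−6=2 → c
x(23): 23−6=17 → r
n(13): 13−6=7 → h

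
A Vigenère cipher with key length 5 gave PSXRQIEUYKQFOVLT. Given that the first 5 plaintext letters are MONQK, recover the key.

Subtract each crib letter from the matching ciphertext letter (mod 26):
P(15)−M(12)=3 → D
S(18)−O(14)=4 → E
X(23)−N(13)=10 → K
R(17)−Q(16)=1 → B
Q(16)−K(10)=6 → G

DEKBG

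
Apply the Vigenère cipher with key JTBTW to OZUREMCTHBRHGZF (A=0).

Repeat the key across the message: JTBTWJTBTWJTBTW
O(14)+J(9): 23 → X
Z(25)+T(19): 44≡18 → S
U(20)+B(1): 21 → V
R(17)+T(19): 36≡10 → K
E(4)+W(22): 26≡0 → A
M(12)+J(9): 21 → V
C(2)+T(19): 21 → V
T(19)+B(1): 20 → U
H(7)+T(19): 26≡0 → A
B(1)+W(22): 23 → X
R(17)+J(9): 26≡0 → A
H(7)+T(19): 26≡0 → A
G(6)+B(1): 7 → H
Z(25)+T(19): 44≡18 → S
F(5)+W(22): 27≡1 → B

XSVKAVVUAXAAHSB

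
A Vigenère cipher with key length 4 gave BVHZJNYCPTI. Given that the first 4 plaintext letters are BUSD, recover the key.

ABPW

Subtract each crib letter from the matching ciphertext letter (mod 26):
B(1)−B(1)=0 → A
V(21)−U(20)=1 → B
H(7)−S(18)=-11≡15 → P
Z(25)−D(3)=22 → W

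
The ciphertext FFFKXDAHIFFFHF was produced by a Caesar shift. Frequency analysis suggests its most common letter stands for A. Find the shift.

The most frequent ciphertext letter is F (appears 7 times).
F is position 5; A is position 0.
Shift = 5.

5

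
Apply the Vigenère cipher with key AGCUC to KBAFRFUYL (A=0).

Repeat the key across the message: AGCUCAGCU
K(10)+A(0): 10 → K
B(1)+G(6): 7 → H
A(0)+C(2): 2 → C
F(5)+U(20): 25 → Z
R(17)+C(2): 19 → T
F(5)+A(0): 5 → F
U(20)+G(6): 26≡0 → A
Y(24)+C(2): 26≡0 → A
L(11)+U(20): 31≡5 → F

KHCZTFAAF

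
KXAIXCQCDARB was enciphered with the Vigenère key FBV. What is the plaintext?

FWFDWHLBIVQG

Repeat the key across the ciphertext: FBVFBVFBVFBV
K(10)−F(5): 5 → F
X(23)−B(1): 22 → W
A(0)−V(21): -21≡5 → F
I(8)−F(5): 3 → D
X(23)−B(1): 22 → W
C(2)−V(21): -19≡7 → H
Q(16)−F(5): 11 → L
C(2)−B(1): 1 → B
D(3)−V(21): -18≡8 → I
A(0)−F(5): -5≡21 → V
R(17)−B(1): 16 → Q
B(1)−V(21): -20≡6 → G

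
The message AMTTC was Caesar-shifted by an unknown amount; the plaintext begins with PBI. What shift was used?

From the crib: A(0)−P(15)=-15≡11, so the shift is 11.

11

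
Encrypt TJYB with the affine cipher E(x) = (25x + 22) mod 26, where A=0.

DNYV

T(19): 25·19+22=497≡3 → D
J(9): 25·9+22=247≡13 → N
Y(24): 25·24+22=622≡24 → Y
B(1): 25·1+22=47≡21 → V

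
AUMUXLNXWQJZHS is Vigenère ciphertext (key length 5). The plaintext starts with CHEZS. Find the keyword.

Subtract each crib letter from the matching ciphertext letter (mod 26):
A(0)−C(2)=-2≡24 → Y
U(20)−H(7)=13 → N
M(12)−E(4)=8 → I
U(20)−Z(25)=-5≡21 → V
X(23)−S(18)=5 → F

YNIVF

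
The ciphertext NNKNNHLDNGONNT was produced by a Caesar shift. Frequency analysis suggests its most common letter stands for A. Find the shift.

The most frequent ciphertext letter is N (appears 7 times).
N is position 13; A is position 0.
Shift = 13.

13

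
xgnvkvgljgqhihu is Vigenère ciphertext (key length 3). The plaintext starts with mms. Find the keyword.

luv

Subtract each crib letter from the matching ciphertext letter (mod 26):
x(23)−m(12)=11 → l
g(6)−m(12)=-6≡20 → u
n(13)−s(18)=-5≡21 → v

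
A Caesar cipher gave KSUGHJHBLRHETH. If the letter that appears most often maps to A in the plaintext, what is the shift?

7

The most frequent ciphertext letter is H (appears 4 times).
H is position 7; A is position 0.
Shift = 7.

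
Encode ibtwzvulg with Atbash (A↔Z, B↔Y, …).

rygdaefot

i(8) → r(17)
b(1) → y(24)
t(19) → g(6)
w(22) → d(3)
z(25) → a(0)
v(21) → e(4)
u(20) → f(5)
l(11) → o(14)
g(6) → t(19)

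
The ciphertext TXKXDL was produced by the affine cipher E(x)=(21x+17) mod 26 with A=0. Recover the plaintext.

The inverse of 21 mod 26 is 5, since 21·5=105≡1. Apply D(y)=5·(y−17) mod 26:
T(19): 5·(19−17)=10 → K
X(23): 5·(23−17)=30≡4 → E
K(10): 5·(10−17)=-35≡17 → R
X(23): 5·(23−17)=30≡4 → E
D(3): 5·(3−17)=-70≡8 → I
L(11): 5·(11−17)=-30≡22 → W

KEREIW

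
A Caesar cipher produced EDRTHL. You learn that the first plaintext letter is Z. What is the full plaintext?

From the crib: E(4)−Z(25)=-21≡5, so the shift is 5.
Subtract 5 from each ciphertext letter:
E(4): 4−5=-1≡25 → Z
D(3): 3−5=-2≡24 → Y
R(17): 17−5=12 → M
T(19): 19−5=14 → O
H(7): 7−5=2 → C
L(11): 11−5=6 → G

ZYMOCG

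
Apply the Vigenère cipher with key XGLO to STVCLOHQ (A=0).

Repeat the key across the message: XGLOXGLO
S(18)+X(23): 41≡15 → P
T(19)+G(6): 25 → Z
V(21)+L(11): 32≡6 → G
C(2)+O(14): 16 → Q
L(11)+X(23): 34≡8 → I
O(14)+G(6): 20 → U
H(7)+L(11): 18 → S
Q(16)+O(14): 30≡4 → E

PZGQIUSE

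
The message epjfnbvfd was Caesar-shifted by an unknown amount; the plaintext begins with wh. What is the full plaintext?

From the crib: e(4)−w(22)=-18≡8, so the shift is 8.
Subtract 8 from each ciphertext letter:
e(4): 4−8=-4≡22 → w
p(15): 15−8=7 → h
j(9): 9−8=1 → b
f(5): 5−8=-3≡23 → x
n(13): 13−8=5 → f
b(1): 1−8=-7≡19 → t
v(21): 21−8=13 → n
f(5): 5−8=-3≡23 → x
d(3): 3−8=-5≡21 → v

whbxftnxv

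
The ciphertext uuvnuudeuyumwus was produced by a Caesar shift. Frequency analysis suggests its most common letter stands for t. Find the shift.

1

The most frequent ciphertext letter is u (appears 7 times).
u is position 20; t is position 19.
Shift = 1.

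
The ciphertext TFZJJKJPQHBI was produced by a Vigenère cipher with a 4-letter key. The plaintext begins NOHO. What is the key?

GRSV

Subtract each crib letter from the matching ciphertext letter (mod 26):
T(19)−N(13)=6 → G
F(5)−O(14)=-9≡17 → R
Z(25)−H(7)=18 → S
J(9)−O(14)=-5≡21 → V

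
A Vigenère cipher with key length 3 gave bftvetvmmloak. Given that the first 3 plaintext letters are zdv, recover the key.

ccy

Subtract each crib letter from the matching ciphertext letter (mod 26):
b(1)−z(25)=-24≡2 → c
f(5)−d(3)=2 → c
t(19)−v(21)=-2≡24 → y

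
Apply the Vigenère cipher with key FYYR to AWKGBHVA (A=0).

Repeat the key across the message: FYYRFYYR
A(0)+F(5): 5 → F
W(22)+Y(24): 46≡20 → U
K(10)+Y(24): 34≡8 → I
G(6)+R(17): 23 → X
B(1)+F(5): 6 → G
H(7)+Y(24): 31≡5 → F
V(21)+Y(24): 45≡19 → T
A(0)+R(17): 17 → R

FUIXGFTR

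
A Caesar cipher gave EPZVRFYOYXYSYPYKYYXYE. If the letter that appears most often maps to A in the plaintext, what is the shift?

The most frequent ciphertext letter is Y (appears 8 times).
Y is position 24; A is position 0.
Shift = 24.

24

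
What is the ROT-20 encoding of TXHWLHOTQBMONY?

T(19): 19+20=39≡13 → N
X(23): 23+20=43≡17 → R
H(7): 7+20=27≡1 → B
W(22): 22+20=42≡16 → Q
L(11): 11+20=31≡5 → F
H(7): 7+20=27≡1 → B
O(14): 14+20=34≡8 → I
T(19): 19+20=39≡13 → N
Q(16): 16+20=36≡10 → K
B(1): 1+20=21 → V
M(12): 12+20=32≡6 → G
O(14): 14+20=34≡8 → I
N(13): 13+20=33≡7 → H
Y(24): 24+20=44≡18 → S

NRBQFBINKVGIHS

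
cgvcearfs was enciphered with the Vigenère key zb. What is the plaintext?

dfwbfzset

Repeat the key across the ciphertext: zbzbzbzbz
c(2)−z(25): -23≡3 → d
g(6)−b(1): 5 → f
v(21)−z(25): -4≡22 → w
c(2)−b(1): 1 → b
e(4)−z(25): -21≡5 → f
a(0)−b(1): -1≡25 → z
r(17)−z(25): -8≡18 → s
f(5)−b(1): 4 → e
s(18)−z(25): -7≡19 → t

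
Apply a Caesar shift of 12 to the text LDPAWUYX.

L(11): 11+12=23 → X
D(3): 3+12=15 → P
P(15): 15+12=27≡1 → B
A(0): 0+12=12 → M
W(22): 22+12=34≡8 → I
U(20): 20+12=32≡6 → G
Y(24): 24+12=36≡10 → K
X(23): 23+12=35≡9 → J

XPBMIGKJ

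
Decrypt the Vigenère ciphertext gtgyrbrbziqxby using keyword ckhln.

Repeat the key across the ciphertext: ckhlnckhlnckhl
g(6)−c(2): 4 → e
t(19)−k(10): 9 → j
g(6)−h(7): -1≡25 → z
y(24)−l(11): 13 → n
r(17)−n(13): 4 → e
b(1)−c(2): -1≡25 → z
r(17)−k(10): 7 → h
b(1)−h(7): -6≡20 → u
z(25)−l(11): 14 → o
i(8)−n(13): -5≡21 → v
q(16)−c(2): 14 → o
x(23)−k(10): 13 → n
b(1)−h(7): -6≡20 → u
y(24)−l(11): 13 → n

ejznezhuovonun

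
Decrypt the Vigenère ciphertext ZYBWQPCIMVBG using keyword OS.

LGNECXOQYDNO

Repeat the key across the ciphertext: OSOSOSOSOSOS
Z(25)−O(14): 11 → L
Y(24)−S(18): 6 → G
B(1)−O(14): -13≡13 → N
W(22)−S(18): 4 → E
Q(16)−O(14): 2 → C
P(15)−S(18): -3≡23 → X
C(2)−O(14): -12≡14 → O
I(8)−S(18): -10≡16 → Q
M(12)−O(14): -2≡24 → Y
V(21)−S(18): 3 → D
B(1)−O(14): -13≡13 → N
G(6)−S(18): -12≡14 → O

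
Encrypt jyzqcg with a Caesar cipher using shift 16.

j(9): 9+16=25 → z
y(24): 24+16=40≡14 → o
z(25): 25+16=41≡15 → p
q(16): 16+16=32≡6 → g
c(2): 2+16=18 → s
g(6): 6+16=22 → w

zopgsw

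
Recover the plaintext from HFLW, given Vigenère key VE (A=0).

Repeat the key across the ciphertext: VEVE
H(7)−V(21): -14≡12 → M
F(5)−E(4): 1 → B
L(11)−V(21): -10≡16 → Q
W(22)−E(4): 18 → S

MBQS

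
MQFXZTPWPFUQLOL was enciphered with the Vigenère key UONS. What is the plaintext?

SCSFFFCEVRHYRAY

Repeat the key across the ciphertext: UONSUONSUONSUON
M(12)−U(20): -8≡18 → S
Q(16)−O(14): 2 → C
F(5)−N(13): -8≡18 → S
X(23)−S(18): 5 → F
Z(25)−U(20): 5 → F
T(19)−O(14): 5 → F
P(15)−N(13): 2 → C
W(22)−S(18): 4 → E
P(15)−U(20): -5≡21 → V
F(5)−O(14): -9≡17 → R
U(20)−N(13): 7 → H
Q(16)−S(18): -2≡24 → Y
L(11)−U(20): -9≡17 → R
O(14)−O(14): 0 → A
L(11)−N(13): -2≡24 → Y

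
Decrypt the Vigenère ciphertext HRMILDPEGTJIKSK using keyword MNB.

VELWYCDRFHWHYFJ

Repeat the key across the ciphertext: MNBMNBMNBMNBMNB
H(7)−M(12): -5≡21 → V
R(17)−N(13): 4 → E
M(12)−B(1): 11 → L
I(8)−M(12): -4≡22 → W
L(11)−N(13): -2≡24 → Y
D(3)−B(1): 2 → C
P(15)−M(12): 3 → D
E(4)−N(13): -9≡17 → R
G(6)−B(1): 5 → F
T(19)−M(12): 7 → H
J(9)−N(13): -4≡22 → W
I(8)−B(1): 7 → H
K(10)−M(12): -2≡24 → Y
S(18)−N(13): 5 → F
K(10)−B(1): 9 → J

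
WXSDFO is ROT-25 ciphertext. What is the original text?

XYTEGP

W(22): 22−25=-3≡23 → X
X(23): 23−25=-2≡24 → Y
S(18): 18−25=-7≡19 → T
D(3): 3−25=-22≡4 → E
F(5): 5−25=-20≡6 → G
O(14): 14−25=-11≡15 → P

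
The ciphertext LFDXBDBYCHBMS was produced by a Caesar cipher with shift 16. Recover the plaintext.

L(11): 11−16=-5≡21 → V
F(5): 5−16=-11≡15 → P
D(3): 3−16=-13≡13 → N
X(23): 23−16=7 → H
B(1): 1−16=-15≡11 → L
D(3): 3−16=-13≡13 → N
B(1): 1−16=-15≡11 → L
Y(24): 24−16=8 → I
C(2): 2−16=-14≡12 → M
H(7): 7−16=-9≡17 → R
B(1): 1−16=-15≡11 → L
M(12): 12−16=-4≡22 → W
S(18): 18−16=2 → C

VPNHLNLIMRLWC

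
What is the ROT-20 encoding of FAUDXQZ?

ZUOXRKT

F(5): 5+20=25 → Z
A(0): 0+20=20 → U
U(20): 20+20=40≡14 → O
D(3): 3+20=23 → X
X(23): 23+20=43≡17 → R
Q(16): 16+20=36≡10 → K
Z(25): 25+20=45≡19 → T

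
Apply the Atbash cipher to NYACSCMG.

N(13) → M(12)
Y(24) → B(1)
A(0) → Z(25)
C(2) → X(23)
S(18) → H(7)
C(2) → X(23)
M(12) → N(13)
G(6) → T(19)

MBZXHXNT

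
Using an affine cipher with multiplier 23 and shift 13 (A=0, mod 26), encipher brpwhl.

kouzsg

b(1): 23·1+13=36≡10 → k
r(17): 23·17+13=404≡14 → o
p(15): 23·15+13=358≡20 → u
w(22): 23·22+13=519≡25 → z
h(7): 23·7+13=174≡18 → s
l(11): 23·11+13=266≡6 → g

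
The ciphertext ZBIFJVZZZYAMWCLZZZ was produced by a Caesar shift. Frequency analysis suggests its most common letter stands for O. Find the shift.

11

The most frequent ciphertext letter is Z (appears 7 times).
Z is position 25; O is position 14.
Shift = 11.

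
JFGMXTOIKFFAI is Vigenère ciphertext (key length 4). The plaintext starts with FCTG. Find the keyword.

Subtract each crib letter from the matching ciphertext letter (mod 26):
J(9)−F(5)=4 → E
F(5)−C(2)=3 → D
G(6)−T(19)=-13≡13 → N
M(12)−G(6)=6 → G

EDNG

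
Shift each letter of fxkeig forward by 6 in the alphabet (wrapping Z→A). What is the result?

f(5): 5+6=11 → l
x(23): 23+6=29≡3 → d
k(10): 10+6=16 → q
e(4): 4+6=10 → k
i(8): 8+6=14 → o
g(6): 6+6=12 → m

ldqkom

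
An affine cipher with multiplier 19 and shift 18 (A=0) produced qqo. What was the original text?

The inverse of 19 mod 26 is 11, since 19·11=209≡1. Apply D(y)=11·(y−18) mod 26:
q(16): 11·(16−18)=-22≡4 → e
q(16): 11·(16−18)=-22≡4 → e
o(14): 11·(14−18)=-44≡8 → i

eei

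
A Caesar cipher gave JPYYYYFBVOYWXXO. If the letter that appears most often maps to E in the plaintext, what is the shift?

20

The most frequent ciphertext letter is Y (appears 5 times).
Y is position 24; E is position 4.
Shift = 20.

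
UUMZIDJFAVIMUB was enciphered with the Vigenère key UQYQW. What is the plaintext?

Repeat the key across the ciphertext: UQYQWUQYQWUQYQ
U(20)−U(20): 0 → A
U(20)−Q(16): 4 → E
M(12)−Y(24): -12≡14 → O
Z(25)−Q(16): 9 → J
I(8)−W(22): -14≡12 → M
D(3)−U(20): -17≡9 → J
J(9)−Q(16): -7≡19 → T
F(5)−Y(24): -19≡7 → H
A(0)−Q(16): -16≡10 → K
V(21)−W(22): -1≡25 → Z
I(8)−U(20): -12≡14 → O
M(12)−Q(16): -4≡22 → W
U(20)−Y(24): -4≡22 → W
B(1)−Q(16): -15≡11 → L

AEOJMJTHKZOWWL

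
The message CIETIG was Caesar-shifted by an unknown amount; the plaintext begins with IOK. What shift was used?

20

From the crib: C(2)−I(8)=-6≡20, so the shift is 20.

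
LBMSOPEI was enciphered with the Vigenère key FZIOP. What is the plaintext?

GCEEZKFA

Repeat the key across the ciphertext: FZIOPFZI
L(11)−F(5): 6 → G
B(1)−Z(25): -24≡2 → C
M(12)−I(8): 4 → E
S(18)−O(14): 4 → E
O(14)−P(15): -1≡25 → Z
P(15)−F(5): 10 → K
E(4)−Z(25): -21≡5 → F
I(8)−I(8): 0 → A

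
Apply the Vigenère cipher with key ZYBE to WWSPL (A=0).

VUTTK

Repeat the key across the message: ZYBEZ
W(22)+Z(25): 47≡21 → V
W(22)+Y(24): 46≡20 → U
S(18)+B(1): 19 → T
P(15)+E(4): 19 → T
L(11)+Z(25): 36≡10 → K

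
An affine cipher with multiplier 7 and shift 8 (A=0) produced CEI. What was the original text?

The inverse of 7 mod 26 is 15, since 7·15=105≡1. Apply D(y)=15·(y−8) mod 26:
C(2): 15·(2−8)=-90≡14 → O
E(4): 15·(4−8)=-60≡18 → S
I(8): 15·(8−8)=0 → A

OSA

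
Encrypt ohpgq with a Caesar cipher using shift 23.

o(14): 14+23=37≡11 → l
h(7): 7+23=30≡4 → e
p(15): 15+23=38≡12 → m
g(6): 6+23=29≡3 → d
q(16): 16+23=39≡13 → n

lemdn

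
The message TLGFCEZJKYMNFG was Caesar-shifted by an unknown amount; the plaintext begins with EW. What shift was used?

15

From the crib: T(19)−E(4)=15, so the shift is 15.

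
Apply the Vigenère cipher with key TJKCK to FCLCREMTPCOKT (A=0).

Repeat the key across the message: TJKCKTJKCKTJK
F(5)+T(19): 24 → Y
C(2)+J(9): 11 → L
L(11)+K(10): 21 → V
C(2)+C(2): 4 → E
R(17)+K(10): 27≡1 → B
E(4)+T(19): 23 → X
M(12)+J(9): 21 → V
T(19)+K(10): 29≡3 → D
P(15)+C(2): 17 → R
C(2)+K(10): 12 → M
O(14)+T(19): 33≡7 → H
K(10)+J(9): 19 → T
T(19)+K(10): 29≡3 → D

YLVEBXVDRMHTD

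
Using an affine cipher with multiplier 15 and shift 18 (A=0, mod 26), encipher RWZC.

NKDW

R(17): 15·17+18=273≡13 → N
W(22): 15·22+18=348≡10 → K
Z(25): 15·25+18=393≡3 → D
C(2): 15·2+18=48≡22 → W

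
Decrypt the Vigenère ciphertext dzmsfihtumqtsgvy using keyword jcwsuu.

uxqaloyryuwzjezg

Repeat the key across the ciphertext: jcwsuujcwsuujcws
d(3)−j(9): -6≡20 → u
z(25)−c(2): 23 → x
m(12)−w(22): -10≡16 → q
s(18)−s(18): 0 → a
f(5)−u(20): -15≡11 → l
i(8)−u(20): -12≡14 → o
h(7)−j(9): -2≡24 → y
t(19)−c(2): 17 → r
u(20)−w(22): -2≡24 → y
m(12)−s(18): -6≡20 → u
q(16)−u(20): -4≡22 → w
t(19)−u(20): -1≡25 → z
s(18)−j(9): 9 → j
g(6)−c(2): 4 → e
v(21)−w(22): -1≡25 → z
y(24)−s(18): 6 → g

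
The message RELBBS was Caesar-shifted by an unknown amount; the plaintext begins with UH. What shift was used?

From the crib: R(17)−U(20)=-3≡23, so the shift is 23.

23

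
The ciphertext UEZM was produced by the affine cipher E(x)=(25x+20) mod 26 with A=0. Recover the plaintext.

AQVI

The inverse of 25 mod 26 is 25, since 25·25=625≡1. Apply D(y)=25·(y−20) mod 26:
U(20): 25·(20−20)=0 → A
E(4): 25·(4−20)=-400≡16 → Q
Z(25): 25·(25−20)=125≡21 → V
M(12): 25·(12−20)=-200≡8 → I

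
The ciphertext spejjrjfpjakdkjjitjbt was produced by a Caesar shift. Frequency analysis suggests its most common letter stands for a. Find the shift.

The most frequent ciphertext letter is j (appears 7 times).
j is position 9; a is position 0.
Shift = 9.

9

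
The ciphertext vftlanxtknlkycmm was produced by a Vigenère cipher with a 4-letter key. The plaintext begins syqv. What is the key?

Subtract each crib letter from the matching ciphertext letter (mod 26):
v(21)−s(18)=3 → d
f(5)−y(24)=-19≡7 → h
t(19)−q(16)=3 → d
l(11)−v(21)=-10≡16 → q

dhdq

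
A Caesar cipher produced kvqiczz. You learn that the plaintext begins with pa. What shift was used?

From the crib: k(10)−p(15)=-5≡21, so the shift is 21.

21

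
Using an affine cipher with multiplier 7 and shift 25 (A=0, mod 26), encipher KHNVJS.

RWMQKV

K(10): 7·10+25=95≡17 → R
H(7): 7·7+25=74≡22 → W
N(13): 7·13+25=116≡12 → M
V(21): 7·21+25=172≡16 → Q
J(9): 7·9+25=88≡10 → K
S(18): 7·18+25=151≡21 → V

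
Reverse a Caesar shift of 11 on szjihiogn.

s(18): 18−11=7 → h
z(25): 25−11=14 → o
j(9): 9−11=-2≡24 → y
i(8): 8−11=-3≡23 → x
h(7): 7−11=-4≡22 → w
i(8): 8−11=-3≡23 → x
o(14): 14−11=3 → d
g(6): 6−11=-5≡21 → v
n(13): 13−11=2 → c

hoyxwxdvc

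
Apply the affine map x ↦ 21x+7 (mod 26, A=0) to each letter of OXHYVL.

O(14): 21·14+7=301≡15 → P
X(23): 21·23+7=490≡22 → W
H(7): 21·7+7=154≡24 → Y
Y(24): 21·24+7=511≡17 → R
V(21): 21·21+7=448≡6 → G
L(11): 21·11+7=238≡4 → E

PWYRGE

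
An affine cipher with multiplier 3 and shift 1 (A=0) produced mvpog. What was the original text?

The inverse of 3 mod 26 is 9, since 3·9=27≡1. Apply D(y)=9·(y−1) mod 26:
m(12): 9·(12−1)=99≡21 → v
v(21): 9·(21−1)=180≡24 → y
p(15): 9·(15−1)=126≡22 → w
o(14): 9·(14−1)=117≡13 → n
g(6): 9·(6−1)=45≡19 → t

vywnt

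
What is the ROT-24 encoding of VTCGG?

V(21): 21+24=45≡19 → T
T(19): 19+24=43≡17 → R
C(2): 2+24=26≡0 → A
G(6): 6+24=30≡4 → E
G(6): 6+24=30≡4 → E

TRAEE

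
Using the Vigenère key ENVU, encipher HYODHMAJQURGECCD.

LLJXLZVDUHMAIPXX

Repeat the key across the message: ENVUENVUENVUENVU
H(7)+E(4): 11 → L
Y(24)+N(13): 37≡11 → L
O(14)+V(21): 35≡9 → J
D(3)+U(20): 23 → X
H(7)+E(4): 11 → L
M(12)+N(13): 25 → Z
A(0)+V(21): 21 → V
J(9)+U(20): 29≡3 → D
Q(16)+E(4): 20 → U
U(20)+N(13): 33≡7 → H
R(17)+V(21): 38≡12 → M
G(6)+U(20): 26≡0 → A
E(4)+E(4): 8 → I
C(2)+N(13): 15 → P
C(2)+V(21): 23 → X
D(3)+U(20): 23 → X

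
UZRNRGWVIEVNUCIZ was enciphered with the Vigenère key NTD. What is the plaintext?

Repeat the key across the ciphertext: NTDNTDNTDNTDNTDN
U(20)−N(13): 7 → H
Z(25)−T(19): 6 → G
R(17)−D(3): 14 → O
N(13)−N(13): 0 → A
R(17)−T(19): -2≡24 → Y
G(6)−D(3): 3 → D
W(22)−N(13): 9 → J
V(21)−T(19): 2 → C
I(8)−D(3): 5 → F
E(4)−N(13): -9≡17 → R
V(21)−T(19): 2 → C
N(13)−D(3): 10 → K
U(20)−N(13): 7 → H
C(2)−T(19): -17≡9 → J
I(8)−D(3): 5 → F
Z(25)−N(13): 12 → M

HGOAYDJCFRCKHJFM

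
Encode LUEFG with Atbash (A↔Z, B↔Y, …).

OFVUT

L(11) → O(14)
U(20) → F(5)
E(4) → V(21)
F(5) → U(20)
G(6) → T(19)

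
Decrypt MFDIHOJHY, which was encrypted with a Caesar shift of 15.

M(12): 12−15=-3≡23 → X
F(5): 5−15=-10≡16 → Q
D(3): 3−15=-12≡14 → O
I(8): 8−15=-7≡19 → T
H(7): 7−15=-8≡18 → S
O(14): 14−15=-1≡25 → Z
J(9): 9−15=-6≡20 → U
H(7): 7−15=-8≡18 → S
Y(24): 24−15=9 → J

XQOTSZUSJ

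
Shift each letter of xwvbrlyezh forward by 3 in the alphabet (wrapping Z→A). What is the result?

azyeuobhck

x(23): 23+3=26≡0 → a
w(22): 22+3=25 → z
v(21): 21+3=24 → y
b(1): 1+3=4 → e
r(17): 17+3=20 → u
l(11): 11+3=14 → o
y(24): 24+3=27≡1 → b
e(4): 4+3=7 → h
z(25): 25+3=28≡2 → c
h(7): 7+3=10 → k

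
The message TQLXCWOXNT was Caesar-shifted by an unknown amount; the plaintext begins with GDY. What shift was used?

From the crib: T(19)−G(6)=13, so the shift is 13.

13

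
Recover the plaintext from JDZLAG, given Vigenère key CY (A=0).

HFXNYI

Repeat the key across the ciphertext: CYCYCY
J(9)−C(2): 7 → H
D(3)−Y(24): -21≡5 → F
Z(25)−C(2): 23 → X
L(11)−Y(24): -13≡13 → N
A(0)−C(2): -2≡24 → Y
G(6)−Y(24): -18≡8 → I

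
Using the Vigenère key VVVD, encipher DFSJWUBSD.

YANMRPWVY

Repeat the key across the message: VVVDVVVDV
D(3)+V(21): 24 → Y
F(5)+V(21): 26≡0 → A
S(18)+V(21): 39≡13 → N
J(9)+D(3): 12 → M
W(22)+V(21): 43≡17 → R
U(20)+V(21): 41≡15 → P
B(1)+V(21): 22 → W
S(18)+D(3): 21 → V
D(3)+V(21): 24 → Y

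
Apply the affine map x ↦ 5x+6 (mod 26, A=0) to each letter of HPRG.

H(7): 5·7+6=41≡15 → P
P(15): 5·15+6=81≡3 → D
R(17): 5·17+6=91≡13 → N
G(6): 5·6+6=36≡10 → K

PDNK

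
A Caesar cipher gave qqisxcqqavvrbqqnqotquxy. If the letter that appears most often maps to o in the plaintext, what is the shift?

The most frequent ciphertext letter is q (appears 8 times).
q is position 16; o is position 14.
Shift = 2.

2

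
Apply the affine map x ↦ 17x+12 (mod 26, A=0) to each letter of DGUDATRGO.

LKOLMXPKQ

D(3): 17·3+12=63≡11 → L
G(6): 17·6+12=114≡10 → K
U(20): 17·20+12=352≡14 → O
D(3): 17·3+12=63≡11 → L
A(0): 17·0+12=12 → M
T(19): 17·19+12=335≡23 → X
R(17): 17·17+12=301≡15 → P
G(6): 17·6+12=114≡10 → K
O(14): 17·14+12=250≡16 → Q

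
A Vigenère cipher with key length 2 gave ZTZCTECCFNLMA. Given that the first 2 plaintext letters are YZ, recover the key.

Subtract each crib letter from the matching ciphertext letter (mod 26):
Z(25)−Y(24)=1 → B
T(19)−Z(25)=-6≡20 → U

BU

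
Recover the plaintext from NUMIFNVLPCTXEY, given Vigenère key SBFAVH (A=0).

Repeat the key across the ciphertext: SBFAVHSBFAVHSB
N(13)−S(18): -5≡21 → V
U(20)−B(1): 19 → T
M(12)−F(5): 7 → H
I(8)−A(0): 8 → I
F(5)−V(21): -16≡10 → K
N(13)−H(7): 6 → G
V(21)−S(18): 3 → D
L(11)−B(1): 10 → K
P(15)−F(5): 10 → K
C(2)−A(0): 2 → C
T(19)−V(21): -2≡24 → Y
X(23)−H(7): 16 → Q
E(4)−S(18): -14≡12 → M
Y(24)−B(1): 23 → X

VTHIKGDKKCYQMX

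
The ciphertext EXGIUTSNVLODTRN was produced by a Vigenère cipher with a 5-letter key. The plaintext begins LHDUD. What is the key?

Subtract each crib letter from the matching ciphertext letter (mod 26):
E(4)−L(11)=-7≡19 → T
X(23)−H(7)=16 → Q
G(6)−D(3)=3 → D
I(8)−U(20)=-12≡14 → O
U(20)−D(3)=17 → R

TQDOR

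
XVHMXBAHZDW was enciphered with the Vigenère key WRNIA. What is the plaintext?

BEUEXFJURDA

Repeat the key across the ciphertext: WRNIAWRNIAW
X(23)−W(22): 1 → B
V(21)−R(17): 4 → E
H(7)−N(13): -6≡20 → U
M(12)−I(8): 4 → E
X(23)−A(0): 23 → X
B(1)−W(22): -21≡5 → F
A(0)−R(17): -17≡9 → J
H(7)−N(13): -6≡20 → U
Z(25)−I(8): 17 → R
D(3)−A(0): 3 → D
W(22)−W(22): 0 → A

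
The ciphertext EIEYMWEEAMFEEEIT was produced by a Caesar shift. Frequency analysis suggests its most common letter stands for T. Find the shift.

11

The most frequent ciphertext letter is E (appears 7 times).
E is position 4; T is position 19.
Shift = -15≡11.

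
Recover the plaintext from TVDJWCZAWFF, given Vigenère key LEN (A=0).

IRQYSPOWJUB

Repeat the key across the ciphertext: LENLENLENLE
T(19)−L(11): 8 → I
V(21)−E(4): 17 → R
D(3)−N(13): -10≡16 → Q
J(9)−L(11): -2≡24 → Y
W(22)−E(4): 18 → S
C(2)−N(13): -11≡15 → P
Z(25)−L(11): 14 → O
A(0)−E(4): -4≡22 → W
W(22)−N(13): 9 → J
F(5)−L(11): -6≡20 → U
F(5)−E(4): 1 → B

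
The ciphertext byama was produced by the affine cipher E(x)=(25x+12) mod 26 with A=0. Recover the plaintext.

The inverse of 25 mod 26 is 25, since 25·25=625≡1. Apply D(y)=25·(y−12) mod 26:
b(1): 25·(1−12)=-275≡11 → l
y(24): 25·(24−12)=300≡14 → o
a(0): 25·(0−12)=-300≡12 → m
m(12): 25·(12−12)=0 → a
a(0): 25·(0−12)=-300≡12 → m

lomam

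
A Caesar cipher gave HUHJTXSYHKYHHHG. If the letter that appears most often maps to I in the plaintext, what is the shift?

The most frequent ciphertext letter is H (appears 6 times).
H is position 7; I is position 8.
Shift = -1≡25.

25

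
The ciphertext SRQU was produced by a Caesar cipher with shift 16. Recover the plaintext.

CBAE

S(18): 18−16=2 → C
R(17): 17−16=1 → B
Q(16): 16−16=0 → A
U(20): 20−16=4 → E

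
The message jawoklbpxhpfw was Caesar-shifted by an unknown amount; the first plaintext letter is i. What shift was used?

1

From the crib: j(9)−i(8)=1, so the shift is 1.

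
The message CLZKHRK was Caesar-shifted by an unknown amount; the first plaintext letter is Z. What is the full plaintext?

ZIWHEOH

From the crib: C(2)−Z(25)=-23≡3, so the shift is 3.
Subtract 3 from each ciphertext letter:
C(2): 2−3=-1≡25 → Z
L(11): 11−3=8 → I
Z(25): 25−3=22 → W
K(10): 10−3=7 → H
H(7): 7−3=4 → E
R(17): 17−3=14 → O
K(10): 10−3=7 → H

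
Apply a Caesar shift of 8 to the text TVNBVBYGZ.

BDVJDJGOH

T(19): 19+8=27≡1 → B
V(21): 21+8=29≡3 → D
N(13): 13+8=21 → V
B(1): 1+8=9 → J
V(21): 21+8=29≡3 → D
B(1): 1+8=9 → J
Y(24): 24+8=32≡6 → G
G(6): 6+8=14 → O
Z(25): 25+8=33≡7 → H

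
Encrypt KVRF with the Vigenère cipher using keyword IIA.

Repeat the key across the message: IIAI
K(10)+I(8): 18 → S
V(21)+I(8): 29≡3 → D
R(17)+A(0): 17 → R
F(5)+I(8): 13 → N

SDRN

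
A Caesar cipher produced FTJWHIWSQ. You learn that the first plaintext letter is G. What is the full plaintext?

GUKXIJXTR

From the crib: F(5)−G(6)=-1≡25, so the shift is 25.
Subtract 25 from each ciphertext letter:
F(5): 5−25=-20≡6 → G
T(19): 19−25=-6≡20 → U
J(9): 9−25=-16≡10 → K
W(22): 22−25=-3≡23 → X
H(7): 7−25=-18≡8 → I
I(8): 8−25=-17≡9 → J
W(22): 22−25=-3≡23 → X
S(18): 18−25=-7≡19 → T
Q(16): 16−25=-9≡17 → R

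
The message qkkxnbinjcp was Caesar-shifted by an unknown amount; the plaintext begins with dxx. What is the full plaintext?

From the crib: q(16)−d(3)=13, so the shift is 13.
Subtract 13 from each ciphertext letter:
q(16): 16−13=3 → d
k(10): 10−13=-3≡23 → x
k(10): 10−13=-3≡23 → x
x(23): 23−13=10 → k
n(13): 13−13=0 → a
b(1): 1−13=-12≡14 → o
i(8): 8−13=-5≡21 → v
n(13): 13−13=0 → a
j(9): 9−13=-4≡22 → w
c(2): 2−13=-11≡15 → p
p(15): 15−13=2 → c

dxxkaovawpc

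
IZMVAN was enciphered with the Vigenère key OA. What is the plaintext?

UZYVMN

Repeat the key across the ciphertext: OAOAOA
I(8)−O(14): -6≡20 → U
Z(25)−A(0): 25 → Z
M(12)−O(14): -2≡24 → Y
V(21)−A(0): 21 → V
A(0)−O(14): -14≡12 → M
N(13)−A(0): 13 → N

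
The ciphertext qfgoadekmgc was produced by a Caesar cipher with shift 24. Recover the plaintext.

q(16): 16−24=-8≡18 → s
f(5): 5−24=-19≡7 → h
g(6): 6−24=-18≡8 → i
o(14): 14−24=-10≡16 → q
a(0): 0−24=-24≡2 → c
d(3): 3−24=-21≡5 → f
e(4): 4−24=-20≡6 → g
k(10): 10−24=-14≡12 → m
m(12): 12−24=-12≡14 → o
g(6): 6−24=-18≡8 → i
c(2): 2−24=-22≡4 → e

shiqcfgmoie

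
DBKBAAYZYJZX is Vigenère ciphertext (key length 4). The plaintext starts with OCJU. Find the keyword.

PZBH

Subtract each crib letter from the matching ciphertext letter (mod 26):
D(3)−O(14)=-11≡15 → P
B(1)−C(2)=-1≡25 → Z
K(10)−J(9)=1 → B
B(1)−U(20)=-19≡7 → H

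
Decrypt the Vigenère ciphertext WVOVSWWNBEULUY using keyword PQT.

HFVGCDHXIPESFI

Repeat the key across the ciphertext: PQTPQTPQTPQTPQ
W(22)−P(15): 7 → H
V(21)−Q(16): 5 → F
O(14)−T(19): -5≡21 → V
V(21)−P(15): 6 → G
S(18)−Q(16): 2 → C
W(22)−T(19): 3 → D
W(22)−P(15): 7 → H
N(13)−Q(16): -3≡23 → X
B(1)−T(19): -18≡8 → I
E(4)−P(15): -11≡15 → P
U(20)−Q(16): 4 → E
L(11)−T(19): -8≡18 → S
U(20)−P(15): 5 → F
Y(24)−Q(16): 8 → I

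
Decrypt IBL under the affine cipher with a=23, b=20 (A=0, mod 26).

The inverse of 23 mod 26 is 17, since 23·17=391≡1. Apply D(y)=17·(y−20) mod 26:
I(8): 17·(8−20)=-204≡4 → E
B(1): 17·(1−20)=-323≡15 → P
L(11): 17·(11−20)=-153≡3 → D

EPD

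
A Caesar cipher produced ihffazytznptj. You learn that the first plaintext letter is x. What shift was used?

11

From the crib: i(8)−x(23)=-15≡11, so the shift is 11.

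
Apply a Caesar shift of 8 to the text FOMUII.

F(5): 5+8=13 → N
O(14): 14+8=22 → W
M(12): 12+8=20 → U
U(20): 20+8=28≡2 → C
I(8): 8+8=16 → Q
I(8): 8+8=16 → Q

NWUCQQ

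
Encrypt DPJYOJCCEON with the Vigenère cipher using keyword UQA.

XFJSEJWSEID

Repeat the key across the message: UQAUQAUQAUQ
D(3)+U(20): 23 → X
P(15)+Q(16): 31≡5 → F
J(9)+A(0): 9 → J
Y(24)+U(20): 44≡18 → S
O(14)+Q(16): 30≡4 → E
J(9)+A(0): 9 → J
C(2)+U(20): 22 → W
C(2)+Q(16): 18 → S
E(4)+A(0): 4 → E
O(14)+U(20): 34≡8 → I
N(13)+Q(16): 29≡3 → D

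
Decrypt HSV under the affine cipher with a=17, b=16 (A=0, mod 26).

BUL

The inverse of 17 mod 26 is 23, since 17·23=391≡1. Apply D(y)=23·(y−16) mod 26:
H(7): 23·(7−16)=-207≡1 → B
S(18): 23·(18−16)=46≡20 → U
V(21): 23·(21−16)=115≡11 → L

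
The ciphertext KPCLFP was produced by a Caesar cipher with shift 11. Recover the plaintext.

K(10): 10−11=-1≡25 → Z
P(15): 15−11=4 → E
C(2): 2−11=-9≡17 → R
L(11): 11−11=0 → A
F(5): 5−11=-6≡20 → U
P(15): 15−11=4 → E

ZERAUE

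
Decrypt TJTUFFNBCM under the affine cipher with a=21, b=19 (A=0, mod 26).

ACAFIIWOTR

The inverse of 21 mod 26 is 5, since 21·5=105≡1. Apply D(y)=5·(y−19) mod 26:
T(19): 5·(19−19)=0 → A
J(9): 5·(9−19)=-50≡2 → C
T(19): 5·(19−19)=0 → A
U(20): 5·(20−19)=5 → F
F(5): 5·(5−19)=-70≡8 → I
F(5): 5·(5−19)=-70≡8 → I
N(13): 5·(13−19)=-30≡22 → W
B(1): 5·(1−19)=-90≡14 → O
C(2): 5·(2−19)=-85≡19 → T
M(12): 5·(12−19)=-35≡17 → R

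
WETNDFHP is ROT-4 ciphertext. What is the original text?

W(22): 22−4=18 → S
E(4): 4−4=0 → A
T(19): 19−4=15 → P
N(13): 13−4=9 → J
D(3): 3−4=-1≡25 → Z
F(5): 5−4=1 → B
H(7): 7−4=3 → D
P(15): 15−4=11 → L

SAPJZBDL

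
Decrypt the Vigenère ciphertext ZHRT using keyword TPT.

GSYA

Repeat the key across the ciphertext: TPTT
Z(25)−T(19): 6 → G
H(7)−P(15): -8≡18 → S
R(17)−T(19): -2≡24 → Y
T(19)−T(19): 0 → A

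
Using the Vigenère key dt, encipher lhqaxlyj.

Repeat the key across the message: dtdtdtdt
l(11)+d(3): 14 → o
h(7)+t(19): 26≡0 → a
q(16)+d(3): 19 → t
a(0)+t(19): 19 → t
x(23)+d(3): 26≡0 → a
l(11)+t(19): 30≡4 → e
y(24)+d(3): 27≡1 → b
j(9)+t(19): 28≡2 → c

oattaebc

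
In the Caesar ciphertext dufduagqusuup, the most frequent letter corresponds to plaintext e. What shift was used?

16

The most frequent ciphertext letter is u (appears 5 times).
u is position 20; e is position 4.
Shift = 16.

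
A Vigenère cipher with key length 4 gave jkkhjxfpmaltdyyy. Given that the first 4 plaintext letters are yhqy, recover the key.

lduj

Subtract each crib letter from the matching ciphertext letter (mod 26):
j(9)−y(24)=-15≡11 → l
k(10)−h(7)=3 → d
k(10)−q(16)=-6≡20 → u
h(7)−y(24)=-17≡9 → j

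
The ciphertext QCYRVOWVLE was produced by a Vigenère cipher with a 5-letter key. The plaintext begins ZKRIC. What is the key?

RSHJT

Subtract each crib letter from the matching ciphertext letter (mod 26):
Q(16)−Z(25)=-9≡17 → R
C(2)−K(10)=-8≡18 → S
Y(24)−R(17)=7 → H
R(17)−I(8)=9 → J
V(21)−C(2)=19 → T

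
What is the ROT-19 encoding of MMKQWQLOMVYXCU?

M(12): 12+19=31≡5 → F
M(12): 12+19=31≡5 → F
K(10): 10+19=29≡3 → D
Q(16): 16+19=35≡9 → J
W(22): 22+19=41≡15 → P
Q(16): 16+19=35≡9 → J
L(11): 11+19=30≡4 → E
O(14): 14+19=33≡7 → H
M(12): 12+19=31≡5 → F
V(21): 21+19=40≡14 → O
Y(24): 24+19=43≡17 → R
X(23): 23+19=42≡16 → Q
C(2): 2+19=21 → V
U(20): 20+19=39≡13 → N

FFDJPJEHFORQVN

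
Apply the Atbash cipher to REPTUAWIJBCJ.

R(17) → I(8)
E(4) → V(21)
P(15) → K(10)
T(19) → G(6)
U(20) → F(5)
A(0) → Z(25)
W(22) → D(3)
I(8) → R(17)
J(9) → Q(16)
B(1) → Y(24)
C(2) → X(23)
J(9) → Q(16)

IVKGFZDRQYXQ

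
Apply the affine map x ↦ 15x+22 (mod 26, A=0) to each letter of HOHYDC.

XYXSPA

H(7): 15·7+22=127≡23 → X
O(14): 15·14+22=232≡24 → Y
H(7): 15·7+22=127≡23 → X
Y(24): 15·24+22=382≡18 → S
D(3): 15·3+22=67≡15 → P
C(2): 15·2+22=52≡0 → A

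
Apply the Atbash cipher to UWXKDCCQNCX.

U(20) → F(5)
W(22) → D(3)
X(23) → C(2)
K(10) → P(15)
D(3) → W(22)
C(2) → X(23)
C(2) → X(23)
Q(16) → J(9)
N(13) → M(12)
C(2) → X(23)
X(23) → C(2)

FDCPWXXJMXC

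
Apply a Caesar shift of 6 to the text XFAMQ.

DLGSW

X(23): 23+6=29≡3 → D
F(5): 5+6=11 → L
A(0): 0+6=6 → G
M(12): 12+6=18 → S
Q(16): 16+6=22 → W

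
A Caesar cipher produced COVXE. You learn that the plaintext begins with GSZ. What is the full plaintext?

GSZBI

From the crib: C(2)−G(6)=-4≡22, so the shift is 22.
Subtract 22 from each ciphertext letter:
C(2): 2−22=-20≡6 → G
O(14): 14−22=-8≡18 → S
V(21): 21−22=-1≡25 → Z
X(23): 23−22=1 → B
E(4): 4−22=-18≡8 → I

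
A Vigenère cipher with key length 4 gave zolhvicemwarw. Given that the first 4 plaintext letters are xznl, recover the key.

cpyw

Subtract each crib letter from the matching ciphertext letter (mod 26):
z(25)−x(23)=2 → c
o(14)−z(25)=-11≡15 → p
l(11)−n(13)=-2≡24 → y
h(7)−l(11)=-4≡22 → w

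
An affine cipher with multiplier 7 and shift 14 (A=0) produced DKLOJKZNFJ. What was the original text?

RSHADSJLVD

The inverse of 7 mod 26 is 15, since 7·15=105≡1. Apply D(y)=15·(y−14) mod 26:
D(3): 15·(3−14)=-165≡17 → R
K(10): 15·(10−14)=-60≡18 → S
L(11): 15·(11−14)=-45≡7 → H
O(14): 15·(14−14)=0 → A
J(9): 15·(9−14)=-75≡3 → D
K(10): 15·(10−14)=-60≡18 → S
Z(25): 15·(25−14)=165≡9 → J
N(13): 15·(13−14)=-15≡11 → L
F(5): 15·(5−14)=-135≡21 → V
J(9): 15·(9−14)=-75≡3 → D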